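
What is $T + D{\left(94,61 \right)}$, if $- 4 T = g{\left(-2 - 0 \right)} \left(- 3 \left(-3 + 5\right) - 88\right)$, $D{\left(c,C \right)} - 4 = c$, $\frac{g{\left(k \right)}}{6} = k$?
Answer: $-184$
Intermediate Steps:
$g{\left(k \right)} = 6 k$
$D{\left(c,C \right)} = 4 + c$
$T = -282$ ($T = - \frac{6 \left(-2 - 0\right) \left(- 3 \left(-3 + 5\right) - 88\right)}{4} = - \frac{6 \left(-2 + 0\right) \left(\left(-3\right) 2 - 88\right)}{4} = - \frac{6 \left(-2\right) \left(-6 - 88\right)}{4} = - \frac{\left(-12\right) \left(-94\right)}{4} = \left(- \frac{1}{4}\right) 1128 = -282$)
$T + D{\left(94,61 \right)} = -282 + \left(4 + 94\right) = -282 + 98 = -184$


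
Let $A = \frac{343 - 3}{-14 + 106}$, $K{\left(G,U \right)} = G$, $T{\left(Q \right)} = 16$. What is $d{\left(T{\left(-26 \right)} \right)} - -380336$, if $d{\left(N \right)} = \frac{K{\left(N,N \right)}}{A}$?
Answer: $\frac{32328928}{85} \approx 3.8034 \cdot 10^{5}$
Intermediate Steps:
$A = \frac{85}{23}$ ($A = \frac{340}{92} = 340 \cdot \frac{1}{92} = \frac{85}{23} \approx 3.6957$)
$d{\left(N \right)} = \frac{23 N}{85}$ ($d{\left(N \right)} = \frac{N}{\frac{85}{23}} = N \frac{23}{85} = \frac{23 N}{85}$)
$d{\left(T{\left(-26 \right)} \right)} - -380336 = \frac{23}{85} \cdot 16 - -380336 = \frac{368}{85} + 380336 = \frac{32328928}{85}$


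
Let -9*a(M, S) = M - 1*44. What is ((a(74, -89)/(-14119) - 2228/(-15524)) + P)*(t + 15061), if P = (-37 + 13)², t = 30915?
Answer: 622060806650168/23483931 ≈ 2.6489e+7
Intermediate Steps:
a(M, S) = 44/9 - M/9 (a(M, S) = -(M - 1*44)/9 = -(M - 44)/9 = -(-44 + M)/9 = 44/9 - M/9)
P = 576 (P = (-24)² = 576)
((a(74, -89)/(-14119) - 2228/(-15524)) + P)*(t + 15061) = (((44/9 - ⅑*74)/(-14119) - 2228/(-15524)) + 576)*(30915 + 15061) = (((44/9 - 74/9)*(-1/14119) - 2228*(-1/15524)) + 576)*45976 = ((-10/3*(-1/14119) + 557/3881) + 576)*45976 = ((10/42357 + 557/3881) + 576)*45976 = (23631659/164387517 + 576)*45976 = (94710841451/164387517)*45976 = 622060806650168/23483931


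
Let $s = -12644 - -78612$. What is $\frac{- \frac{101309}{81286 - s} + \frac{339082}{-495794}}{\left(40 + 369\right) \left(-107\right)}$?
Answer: $\frac{27711226211}{166180637983698} \approx 0.00016675$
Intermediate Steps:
$s = 65968$ ($s = -12644 + 78612 = 65968$)
$\frac{- \frac{101309}{81286 - s} + \frac{339082}{-495794}}{\left(40 + 369\right) \left(-107\right)} = \frac{- \frac{101309}{81286 - 65968} + \frac{339082}{-495794}}{\left(40 + 369\right) \left(-107\right)} = \frac{- \frac{101309}{81286 - 65968} + 339082 \left(- \frac{1}{495794}\right)}{409 \left(-107\right)} = \frac{- \frac{101309}{15318} - \frac{169541}{247897}}{-43763} = \left(\left(-101309\right) \frac{1}{15318} - \frac{169541}{247897}\right) \left(- \frac{1}{43763}\right) = \left(- \frac{101309}{15318} - \frac{169541}{247897}\right) \left(- \frac{1}{43763}\right) = \left(- \frac{27711226211}{3797286246}\right) \left(- \frac{1}{43763}\right) = \frac{27711226211}{166180637983698}$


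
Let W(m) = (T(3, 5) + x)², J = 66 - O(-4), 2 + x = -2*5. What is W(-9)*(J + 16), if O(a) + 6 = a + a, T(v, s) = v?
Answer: 7776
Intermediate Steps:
x = -12 (x = -2 - 2*5 = -2 - 10 = -12)
O(a) = -6 + 2*a (O(a) = -6 + (a + a) = -6 + 2*a)
J = 80 (J = 66 - (-6 + 2*(-4)) = 66 - (-6 - 8) = 66 - 1*(-14) = 66 + 14 = 80)
W(m) = 81 (W(m) = (3 - 12)² = (-9)² = 81)
W(-9)*(J + 16) = 81*(80 + 16) = 81*96 = 7776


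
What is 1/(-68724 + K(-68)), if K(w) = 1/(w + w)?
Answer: -136/9346465 ≈ -1.4551e-5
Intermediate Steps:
K(w) = 1/(2*w)
1/(-68724 + K(-68)) = 1/(-68724 + (½)/(-68)) = 1/(-68724 + (½)*(-1/68)) = 1/(-68724 - 1/136) = 1/(-9346465/136) = -136/9346465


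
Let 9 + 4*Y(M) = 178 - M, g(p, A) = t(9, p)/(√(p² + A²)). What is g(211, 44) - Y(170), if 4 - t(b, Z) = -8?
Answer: ¼ + 12*√46457/46457 ≈ 0.30567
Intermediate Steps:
t(b, Z) = 12 (t(b, Z) = 4 - 1*(-8) = 4 + 8 = 12)
g(p, A) = 12/√(A² + p²) (g(p, A) = 12/(√(p² + A²)) = 12/(√(A² + p²)) = 12/√(A² + p²))
Y(M) = 169/4 - M/4 (Y(M) = -9/4 + (178 - M)/4 = -9/4 + (89/2 - M/4) = 169/4 - M/4)
g(211, 44) - Y(170) = 12/√(44² + 211²) - (169/4 - ¼*170) = 12/√(1936 + 44521) - (169/4 - 85/2) = 12/√46457 - 1*(-¼) = 12*(√46457/46457) + ¼ = 12*√46457/46457 + ¼ = ¼ + 12*√46457/46457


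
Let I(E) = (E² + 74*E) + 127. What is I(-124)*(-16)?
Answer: -101232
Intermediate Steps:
I(E) = 127 + E² + 74*E
I(-124)*(-16) = (127 + (-124)² + 74*(-124))*(-16) = (127 + 15376 - 9176)*(-16) = 6327*(-16) = -101232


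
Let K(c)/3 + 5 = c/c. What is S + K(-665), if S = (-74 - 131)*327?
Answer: -67047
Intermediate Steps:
K(c) = -12 (K(c) = -15 + 3*(c/c) = -15 + 3*1 = -15 + 3 = -12)
S = -67035 (S = -205*327 = -67035)
S + K(-665) = -67035 - 12 = -67047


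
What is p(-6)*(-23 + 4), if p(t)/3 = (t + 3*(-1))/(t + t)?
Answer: -171/4 ≈ -42.750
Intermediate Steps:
p(t) = 3*(-3 + t)/(2*t) (p(t) = 3*((t + 3*(-1))/(t + t)) = 3*((t - 3)/((2*t))) = 3*((-3 + t)*(1/(2*t))) = 3*((-3 + t)/(2*t)) = 3*(-3 + t)/(2*t))
p(-6)*(-23 + 4) = ((3/2)*(-3 - 6)/(-6))*(-23 + 4) = ((3/2)*(-1/6)*(-9))*(-19) = (9/4)*(-19) = -171/4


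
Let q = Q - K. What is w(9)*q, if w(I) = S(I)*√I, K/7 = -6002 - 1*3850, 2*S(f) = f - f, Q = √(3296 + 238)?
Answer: 0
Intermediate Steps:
Q = √3534 ≈ 59.447
S(f) = 0 (S(f) = (f - f)/2 = (½)*0 = 0)
K = -68964 (K = 7*(-6002 - 1*3850) = 7*(-6002 - 3850) = 7*(-9852) = -68964)
w(I) = 0 (w(I) = 0*√I = 0)
q = 68964 + √3534 (q = √3534 - 1*(-68964) = √3534 + 68964 = 68964 + √3534 ≈ 69024.)
w(9)*q = 0*(68964 + √3534) = 0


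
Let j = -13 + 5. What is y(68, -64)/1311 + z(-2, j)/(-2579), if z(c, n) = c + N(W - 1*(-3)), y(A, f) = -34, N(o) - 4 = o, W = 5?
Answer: -100796/3381069 ≈ -0.029812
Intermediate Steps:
N(o) = 4 + o
j = -8
z(c, n) = 12 + c (z(c, n) = c + (4 + (5 - 1*(-3))) = c + (4 + (5 + 3)) = c + (4 + 8) = c + 12 = 12 + c)
y(68, -64)/1311 + z(-2, j)/(-2579) = -34/1311 + (12 - 2)/(-2579) = -34*1/1311 + 10*(-1/2579) = -34/1311 - 10/2579 = -100796/3381069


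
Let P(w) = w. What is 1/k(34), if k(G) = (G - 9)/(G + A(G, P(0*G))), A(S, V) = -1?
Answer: 33/25 ≈ 1.3200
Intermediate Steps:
k(G) = (-9 + G)/(-1 + G) (k(G) = (G - 9)/(G - 1) = (-9 + G)/(-1 + G))
1/k(34) = 1/((-9 + 34)/(-1 + 34)) = 1/(25/33) = 33/25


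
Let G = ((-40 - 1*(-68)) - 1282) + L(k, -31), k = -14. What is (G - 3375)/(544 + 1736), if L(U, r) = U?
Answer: -4643/2280 ≈ -2.0364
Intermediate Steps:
G = -1268 (G = ((-40 - 1*(-68)) - 1282) - 14 = ((-40 + 68) - 1282) - 14 = (28 - 1282) - 14 = -1254 - 14 = -1268)
(G - 3375)/(544 + 1736) = (-1268 - 3375)/(544 + 1736) = -4643/2280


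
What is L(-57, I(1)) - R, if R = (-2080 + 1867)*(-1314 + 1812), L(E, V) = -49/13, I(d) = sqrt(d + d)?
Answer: 1378913/13 ≈ 1.0607e+5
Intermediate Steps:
I(d) = sqrt(2)*sqrt(d) (I(d) = sqrt(2*d) = sqrt(2)*sqrt(d))
L(E, V) = -49/13 (L(E, V) = -49*1/13 = -49/13)
R = -106074 (R = -213*498 = -106074)
L(-57, I(1)) - R = -49/13 - 1*(-106074) = -49/13 + 106074 = 1378913/13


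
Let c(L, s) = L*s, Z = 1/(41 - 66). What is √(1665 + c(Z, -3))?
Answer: 2*√10407/5 ≈ 40.806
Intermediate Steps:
Z = -1/25 (Z = 1/(-25) = -1/25 ≈ -0.040000)
√(1665 + c(Z, -3)) = √(1665 - 1/25*(-3)) = √(1665 + 3/25) = √(41628/25) = 2*√10407/5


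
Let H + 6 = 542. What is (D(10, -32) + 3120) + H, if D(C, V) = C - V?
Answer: 3698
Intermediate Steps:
H = 536 (H = -6 + 542 = 536)
(D(10, -32) + 3120) + H = ((10 - 1*(-32)) + 3120) + 536 = ((10 + 32) + 3120) + 536 = (42 + 3120) + 536 = 3162 + 536 = 3698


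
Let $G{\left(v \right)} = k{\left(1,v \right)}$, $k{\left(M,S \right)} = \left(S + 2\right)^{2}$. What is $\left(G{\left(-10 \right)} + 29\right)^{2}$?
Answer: $8649$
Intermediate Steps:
$k{\left(M,S \right)} = \left(2 + S\right)^{2}$
$G{\left(v \right)} = \left(2 + v\right)^{2}$
$\left(G{\left(-10 \right)} + 29\right)^{2} = \left(\left(2 - 10\right)^{2} + 29\right)^{2} = \left(\left(-8\right)^{2} + 29\right)^{2} = \left(64 + 29\right)^{2} = 93^{2} = 8649$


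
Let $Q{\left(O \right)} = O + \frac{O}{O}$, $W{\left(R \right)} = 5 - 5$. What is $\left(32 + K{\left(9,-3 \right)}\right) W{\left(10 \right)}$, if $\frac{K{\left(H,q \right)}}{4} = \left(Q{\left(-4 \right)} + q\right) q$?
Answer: $0$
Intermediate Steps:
$W{\left(R \right)} = 0$ ($W{\left(R \right)} = 5 - 5 = 0$)
$Q{\left(O \right)} = 1 + O$ ($Q{\left(O \right)} = O + 1 = 1 + O$)
$K{\left(H,q \right)} = 4 q \left(-3 + q\right)$ ($K{\left(H,q \right)} = 4 \left(\left(1 - 4\right) + q\right) q = 4 \left(-3 + q\right) q = 4 q \left(-3 + q\right)$)
$\left(32 + K{\left(9,-3 \right)}\right) W{\left(10 \right)} = \left(32 + 4 \left(-3\right) \left(-3 - 3\right)\right) 0 = \left(32 + 4 \left(-3\right) \left(-6\right)\right) 0 = \left(32 + 72\right) 0 = 104 \cdot 0 = 0$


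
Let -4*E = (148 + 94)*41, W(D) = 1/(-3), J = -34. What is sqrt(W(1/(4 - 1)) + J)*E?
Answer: -4961*I*sqrt(309)/6 ≈ -14534.0*I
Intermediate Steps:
W(D) = -1/3
E = -4961/2 (E = -(148 + 94)*41/4 = -121*41/2 = -1/4*9922 = -4961/2 ≈ -2480.5)
sqrt(W(1/(4 - 1)) + J)*E = sqrt(-1/3 - 34)*(-4961/2) = sqrt(-103/3)*(-4961/2) = (I*sqrt(309)/3)*(-4961/2) = -4961*I*sqrt(309)/6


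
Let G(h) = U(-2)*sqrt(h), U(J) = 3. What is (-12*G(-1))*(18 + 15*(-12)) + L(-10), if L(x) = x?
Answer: -10 + 5832*I ≈ -10.0 + 5832.0*I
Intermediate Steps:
G(h) = 3*sqrt(h)
(-12*G(-1))*(18 + 15*(-12)) + L(-10) = (-36*sqrt(-1))*(18 + 15*(-12)) - 10 = (-36*I)*(18 - 180) - 10 = -36*I*(-162) - 10 = 5832*I - 10 = -10 + 5832*I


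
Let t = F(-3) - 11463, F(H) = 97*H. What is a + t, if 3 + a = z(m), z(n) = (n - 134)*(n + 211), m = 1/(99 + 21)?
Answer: -576437159/14400 ≈ -40030.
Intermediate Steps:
m = 1/120 ≈ 0.0083333
z(n) = (-134 + n)*(211 + n)
a = -407179559/14400 (a = -3 + (-28274 + (1/120)² + 77*(1/120)) = -3 + (-28274 + 1/14400 + 77/120) = -3 - 407136359/14400 = -407179559/14400 ≈ -28276.)
t = -11754 (t = 97*(-3) - 11463 = -291 - 11463 = -11754)
a + t = -407179559/14400 - 11754 = -576437159/14400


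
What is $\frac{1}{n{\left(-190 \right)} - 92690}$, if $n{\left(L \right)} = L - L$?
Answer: $- \frac{1}{92690} \approx -1.0789 \cdot 10^{-5}$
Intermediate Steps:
$n{\left(L \right)} = 0$
$\frac{1}{n{\left(-190 \right)} - 92690} = \frac{1}{0 - 92690} = \frac{1}{-92690} = - \frac{1}{92690}$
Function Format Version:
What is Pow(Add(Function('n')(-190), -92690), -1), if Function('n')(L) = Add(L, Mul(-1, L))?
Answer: Rational(-1, 92690) ≈ -1.0789e-5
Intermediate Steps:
Function('n')(L) = 0
Pow(Add(Function('n')(-190), -92690), -1) = Pow(Add(0, -92690), -1) = Pow(-92690, -1) = Rational(-1, 92690)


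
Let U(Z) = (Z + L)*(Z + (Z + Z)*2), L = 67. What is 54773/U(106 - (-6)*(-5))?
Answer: 54773/54340 ≈ 1.0080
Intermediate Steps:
U(Z) = 5*Z*(67 + Z) (U(Z) = (Z + 67)*(Z + (Z + Z)*2) = (67 + Z)*(Z + (2*Z)*2) = (67 + Z)*(Z + 4*Z) = (67 + Z)*(5*Z) = 5*Z*(67 + Z))
54773/U(106 - (-6)*(-5)) = 54773/((5*(106 - (-6)*(-5))*(67 + (106 - (-6)*(-5))))) = 54773/((5*(106 - 1*30)*(67 + (106 - 1*30)))) = 54773/((5*(106 - 30)*(67 + (106 - 30)))) = 54773/((5*76*(67 + 76))) = 54773/((5*76*143)) = 54773/54340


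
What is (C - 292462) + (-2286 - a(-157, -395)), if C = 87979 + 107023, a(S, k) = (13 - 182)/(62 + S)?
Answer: -9476039/95 ≈ -99748.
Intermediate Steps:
a(S, k) = -169/(62 + S)
C = 195002
(C - 292462) + (-2286 - a(-157, -395)) = (195002 - 292462) + (-2286 - (-169)/(62 - 157)) = -97460 + (-2286 - (-169)/(-95)) = -97460 + (-2286 - (-169)*(-1)/95) = -97460 + (-2286 - 1*169/95) = -97460 + (-2286 - 169/95) = -97460 - 217339/95 = -9476039/95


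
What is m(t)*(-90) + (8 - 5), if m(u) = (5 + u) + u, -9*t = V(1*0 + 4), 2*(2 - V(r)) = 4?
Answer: -447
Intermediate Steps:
V(r) = 0 (V(r) = 2 - ½*4 = 2 - 2 = 0)
t = 0 (t = -⅑*0 = 0)
m(u) = 5 + 2*u
m(t)*(-90) + (8 - 5) = (5 + 2*0)*(-90) + (8 - 5) = (5 + 0)*(-90) + 3 = 5*(-90) + 3 = -450 + 3 = -447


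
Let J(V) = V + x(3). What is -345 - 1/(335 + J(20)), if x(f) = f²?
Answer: -125581/364 ≈ -345.00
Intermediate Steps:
J(V) = 9 + V (J(V) = V + 3² = V + 9 = 9 + V)
-345 - 1/(335 + J(20)) = -345 - 1/(335 + (9 + 20)) = -345 - 1/(335 + 29) = -345 - 1/364 = -125581/364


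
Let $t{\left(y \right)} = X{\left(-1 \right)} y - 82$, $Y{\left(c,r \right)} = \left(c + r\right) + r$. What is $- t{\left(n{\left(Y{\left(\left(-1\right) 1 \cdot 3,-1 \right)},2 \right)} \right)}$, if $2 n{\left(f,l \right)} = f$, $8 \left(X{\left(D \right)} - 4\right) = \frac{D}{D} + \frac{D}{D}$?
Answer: $\frac{741}{8} \approx 92.625$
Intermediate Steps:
$Y{\left(c,r \right)} = c + 2 r$
$X{\left(D \right)} = \frac{17}{4}$ ($X{\left(D \right)} = 4 + \frac{\frac{D}{D} + \frac{D}{D}}{8} = 4 + \frac{1 + 1}{8} = 4 + \frac{1}{8} \cdot 2 = 4 + \frac{1}{4} = \frac{17}{4}$)
$n{\left(f,l \right)} = \frac{f}{2}$
$t{\left(y \right)} = -82 + \frac{17 y}{4}$ ($t{\left(y \right)} = \frac{17 y}{4} - 82 = -82 + \frac{17 y}{4}$)
$- t{\left(n{\left(Y{\left(\left(-1\right) 1 \cdot 3,-1 \right)},2 \right)} \right)} = - (-82 + \frac{17 \frac{\left(-1\right) 1 \cdot 3 + 2 \left(-1\right)}{2}}{4}) = - (-82 + \frac{17 \frac{\left(-1\right) 3 - 2}{2}}{4}) = - (-82 + \frac{17 \frac{-3 - 2}{2}}{4}) = - (-82 + \frac{17 \cdot \frac{1}{2} \left(-5\right)}{4}) = - (-82 + \frac{17}{4} \left(- \frac{5}{2}\right)) = - (-82 - \frac{85}{8}) = \left(-1\right) \left(- \frac{741}{8}\right) = \frac{741}{8}$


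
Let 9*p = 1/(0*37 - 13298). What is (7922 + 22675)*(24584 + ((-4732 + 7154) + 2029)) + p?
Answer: 106323561321389/119682 ≈ 8.8838e+8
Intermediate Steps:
p = -1/119682 (p = 1/(9*(0*37 - 13298)) = 1/(9*(0 - 13298)) = (⅑)/(-13298) = (⅑)*(-1/13298) = -1/119682 ≈ -8.3555e-6)
(7922 + 22675)*(24584 + ((-4732 + 7154) + 2029)) + p = (7922 + 22675)*(24584 + ((-4732 + 7154) + 2029)) - 1/119682 = 30597*(24584 + (2422 + 2029)) - 1/119682 = 30597*(24584 + 4451) - 1/119682 = 30597*29035 - 1/119682 = 888383895 - 1/119682 = 106323561321389/119682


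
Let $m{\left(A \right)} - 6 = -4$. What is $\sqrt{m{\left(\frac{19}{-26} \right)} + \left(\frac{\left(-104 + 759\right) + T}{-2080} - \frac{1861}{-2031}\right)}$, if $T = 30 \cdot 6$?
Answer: $\frac{\sqrt{112201713546}}{211224} \approx 1.5858$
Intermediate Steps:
$m{\left(A \right)} = 2$ ($m{\left(A \right)} = 6 - 4 = 2$)
$T = 180$
$\sqrt{m{\left(\frac{19}{-26} \right)} + \left(\frac{\left(-104 + 759\right) + T}{-2080} - \frac{1861}{-2031}\right)} = \sqrt{2 + \left(\frac{\left(-104 + 759\right) + 180}{-2080} - \frac{1861}{-2031}\right)} = \sqrt{2 + \left(\left(655 + 180\right) \left(- \frac{1}{2080}\right) - - \frac{1861}{2031}\right)} = \sqrt{2 + \left(835 \left(- \frac{1}{2080}\right) + \frac{1861}{2031}\right)} = \sqrt{2 + \left(- \frac{167}{416} + \frac{1861}{2031}\right)} = \sqrt{2 + \frac{434999}{844896}} = \sqrt{\frac{2124791}{844896}} = \frac{\sqrt{112201713546}}{211224}$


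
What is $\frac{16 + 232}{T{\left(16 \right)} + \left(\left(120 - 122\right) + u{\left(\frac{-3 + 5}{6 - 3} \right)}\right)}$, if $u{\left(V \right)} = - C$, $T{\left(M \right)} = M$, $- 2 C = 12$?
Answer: $\frac{62}{5} \approx 12.4$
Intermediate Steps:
$C = -6$ ($C = \left(- \frac{1}{2}\right) 12 = -6$)
$u{\left(V \right)} = 6$ ($u{\left(V \right)} = \left(-1\right) \left(-6\right) = 6$)
$\frac{16 + 232}{T{\left(16 \right)} + \left(\left(120 - 122\right) + u{\left(\frac{-3 + 5}{6 - 3} \right)}\right)} = \frac{16 + 232}{16 + \left(\left(120 - 122\right) + 6\right)} = \frac{248}{16 + \left(-2 + 6\right)} = \frac{248}{16 + 4} = \frac{248}{20} = 248 \cdot \frac{1}{20} = \frac{62}{5}$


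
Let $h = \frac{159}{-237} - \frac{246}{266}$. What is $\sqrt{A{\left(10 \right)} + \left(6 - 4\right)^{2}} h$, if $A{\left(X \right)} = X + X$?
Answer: $- \frac{33532 \sqrt{6}}{10507} \approx -7.8173$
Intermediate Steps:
$A{\left(X \right)} = 2 X$
$h = - \frac{16766}{10507}$ ($h = 159 \left(- \frac{1}{237}\right) - \frac{123}{133} = - \frac{53}{79} - \frac{123}{133} = - \frac{16766}{10507} \approx -1.5957$)
$\sqrt{A{\left(10 \right)} + \left(6 - 4\right)^{2}} h = \sqrt{2 \cdot 10 + \left(6 - 4\right)^{2}} \left(- \frac{16766}{10507}\right) = \sqrt{20 + 2^{2}} \left(- \frac{16766}{10507}\right) = \sqrt{20 + 4} \left(- \frac{16766}{10507}\right) = \sqrt{24} \left(- \frac{16766}{10507}\right) = 2 \sqrt{6} \left(- \frac{16766}{10507}\right) = - \frac{33532 \sqrt{6}}{10507}$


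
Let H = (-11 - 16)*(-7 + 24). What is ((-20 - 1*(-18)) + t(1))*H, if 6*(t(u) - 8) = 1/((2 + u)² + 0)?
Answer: -5525/2 ≈ -2762.5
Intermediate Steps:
H = -459 (H = -27*17 = -459)
t(u) = 8 + 1/(6*(2 + u)²) (t(u) = 8 + 1/(6*((2 + u)² + 0)) = 8 + 1/(6*((2 + u)²)) = 8 + 1/(6*(2 + u)²))
((-20 - 1*(-18)) + t(1))*H = ((-20 - 1*(-18)) + (8 + 1/(6*(2 + 1)²)))*(-459) = ((-20 + 18) + (8 + (⅙)/3²))*(-459) = (-2 + (8 + (⅙)*(⅑)))*(-459) = (-2 + (8 + 1/54))*(-459) = (-2 + 433/54)*(-459) = (325/54)*(-459) = -5525/2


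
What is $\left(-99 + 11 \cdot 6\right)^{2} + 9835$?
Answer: $10924$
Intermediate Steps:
$\left(-99 + 11 \cdot 6\right)^{2} + 9835 = \left(-99 + 66\right)^{2} + 9835 = \left(-33\right)^{2} + 9835 = 1089 + 9835 = 10924$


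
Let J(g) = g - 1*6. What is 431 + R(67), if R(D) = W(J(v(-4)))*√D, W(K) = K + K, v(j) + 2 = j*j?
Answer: 431 + 16*√67 ≈ 561.97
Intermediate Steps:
v(j) = -2 + j² (v(j) = -2 + j*j = -2 + j²)
J(g) = -6 + g (J(g) = g - 6 = -6 + g)
W(K) = 2*K
R(D) = 16*√D (R(D) = (2*(-6 + (-2 + (-4)²)))*√D = (2*(-6 + (-2 + 16)))*√D = (2*(-6 + 14))*√D = (2*8)*√D = 16*√D)
431 + R(67) = 431 + 16*√67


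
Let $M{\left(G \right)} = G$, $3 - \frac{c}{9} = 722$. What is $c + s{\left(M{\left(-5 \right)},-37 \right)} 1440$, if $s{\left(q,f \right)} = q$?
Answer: $-13671$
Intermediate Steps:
$c = -6471$ ($c = 27 - 6498 = -6471$)
$c + s{\left(M{\left(-5 \right)},-37 \right)} 1440 = -6471 - 7200 = -13671$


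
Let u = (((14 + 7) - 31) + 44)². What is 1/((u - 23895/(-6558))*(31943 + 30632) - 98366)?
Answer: 2186/158411407999 ≈ 1.3800e-8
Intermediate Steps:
u = 1156 (u = ((21 - 31) + 44)² = (-10 + 44)² = 34² = 1156)
1/((u - 23895/(-6558))*(31943 + 30632) - 98366) = 1/((1156 - 23895/(-6558))*(31943 + 30632) - 98366) = 1/((1156 - 23895*(-1/6558))*62575 - 98366) = 1/((1156 + 7965/2186)*62575 - 98366) = 1/((2534981/2186)*62575 - 98366) = 1/(158626436075/2186 - 98366) = 1/(158411407999/2186) = 2186/158411407999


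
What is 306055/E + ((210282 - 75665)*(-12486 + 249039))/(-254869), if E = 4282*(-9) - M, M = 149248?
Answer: -5979945753906781/47860830034 ≈ -1.2494e+5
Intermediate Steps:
E = -187786 (E = 4282*(-9) - 1*149248 = -38538 - 149248 = -187786)
306055/E + ((210282 - 75665)*(-12486 + 249039))/(-254869) = 306055/(-187786) + ((210282 - 75665)*(-12486 + 249039))/(-254869) = 306055*(-1/187786) + (134617*236553)*(-1/254869) = -306055/187786 + 31844055201*(-1/254869) = -306055/187786 - 31844055201/254869 = -5979945753906781/47860830034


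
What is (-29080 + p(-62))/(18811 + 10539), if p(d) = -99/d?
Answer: -1802861/1819700 ≈ -0.99075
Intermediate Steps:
(-29080 + p(-62))/(18811 + 10539) = (-29080 - 99/(-62))/(18811 + 10539) = (-29080 - 99*(-1/62))/29350 = (-29080 + 99/62)*(1/29350) = -1802861/62*1/29350 = -1802861/1819700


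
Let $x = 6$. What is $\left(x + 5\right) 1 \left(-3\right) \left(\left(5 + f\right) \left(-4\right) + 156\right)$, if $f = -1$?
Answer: $-4620$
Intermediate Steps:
$\left(x + 5\right) 1 \left(-3\right) \left(\left(5 + f\right) \left(-4\right) + 156\right) = \left(6 + 5\right) 1 \left(-3\right) \left(\left(5 - 1\right) \left(-4\right) + 156\right) = 11 \cdot 1 \left(-3\right) \left(4 \left(-4\right) + 156\right) = 11 \left(-3\right) \left(-16 + 156\right) = \left(-33\right) 140 = -4620$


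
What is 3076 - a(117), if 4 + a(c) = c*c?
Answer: -10609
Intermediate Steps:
a(c) = -4 + c² (a(c) = -4 + c*c = -4 + c²)
3076 - a(117) = 3076 - (-4 + 117²) = 3076 - (-4 + 13689) = 3076 - 1*13685 = 3076 - 13685 = -10609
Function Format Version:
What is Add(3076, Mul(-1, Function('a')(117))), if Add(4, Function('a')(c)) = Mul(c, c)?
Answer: -10609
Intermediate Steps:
Function('a')(c) = Add(-4, Pow(c, 2)) (Function('a')(c) = Add(-4, Mul(c, c)) = Add(-4, Pow(c, 2)))
Add(3076, Mul(-1, Function('a')(117))) = Add(3076, Mul(-1, Add(-4, Pow(117, 2)))) = Add(3076, Mul(-1, Add(-4, 13689))) = Add(3076, Mul(-1, 13685)) = Add(3076, -13685) = -10609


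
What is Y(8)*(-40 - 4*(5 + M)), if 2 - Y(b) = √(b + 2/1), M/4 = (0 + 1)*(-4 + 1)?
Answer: -24 + 12*√10 ≈ 13.947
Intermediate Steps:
M = -12 (M = 4*((0 + 1)*(-4 + 1)) = 4*(1*(-3)) = 4*(-3) = -12)
Y(b) = 2 - √(2 + b) (Y(b) = 2 - √(b + 2/1) = 2 - √(b + 2*1) = 2 - √(b + 2) = 2 - √(2 + b))
Y(8)*(-40 - 4*(5 + M)) = (2 - √(2 + 8))*(-40 - 4*(5 - 12)) = (2 - √10)*(-40 - 4*(-7)) = (2 - √10)*(-40 + 28) = (2 - √10)*(-12) = -24 + 12*√10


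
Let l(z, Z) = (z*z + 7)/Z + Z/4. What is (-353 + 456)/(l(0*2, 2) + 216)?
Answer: 103/220 ≈ 0.46818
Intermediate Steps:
l(z, Z) = Z/4 + (7 + z²)/Z (l(z, Z) = (z² + 7)/Z + Z*(¼) = (7 + z²)/Z + Z/4 = Z/4 + (7 + z²)/Z)
(-353 + 456)/(l(0*2, 2) + 216) = (-353 + 456)/((7 + (0*2)² + (¼)*2²)/2 + 216) = 103/((7 + 0² + (¼)*4)/2 + 216) = 103/((7 + 0 + 1)/2 + 216) = 103/((½)*8 + 216) = 103/(4 + 216) = 103/220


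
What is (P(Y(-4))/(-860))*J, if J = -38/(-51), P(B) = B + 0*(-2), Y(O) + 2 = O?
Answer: 19/3655 ≈ 0.0051984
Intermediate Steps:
Y(O) = -2 + O
P(B) = B (P(B) = B + 0 = B)
J = 38/51 (J = -38*(-1/51) = 38/51 ≈ 0.74510)
(P(Y(-4))/(-860))*J = ((-2 - 4)/(-860))*(38/51) = -6*(-1/860)*(38/51) = (3/430)*(38/51) = 19/3655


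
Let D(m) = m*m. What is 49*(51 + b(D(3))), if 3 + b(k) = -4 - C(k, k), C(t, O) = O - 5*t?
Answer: 3920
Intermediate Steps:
D(m) = m²
b(k) = -7 + 4*k (b(k) = -3 + (-4 - (k - 5*k)) = -3 + (-4 - (-4)*k) = -3 + (-4 + 4*k) = -7 + 4*k)
49*(51 + b(D(3))) = 49*(51 + (-7 + 4*3²)) = 49*(51 + (-7 + 4*9)) = 49*(51 + (-7 + 36)) = 49*(51 + 29) = 49*80 = 3920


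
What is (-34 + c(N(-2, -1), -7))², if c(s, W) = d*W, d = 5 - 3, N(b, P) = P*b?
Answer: 2304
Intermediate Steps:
d = 2
c(s, W) = 2*W
(-34 + c(N(-2, -1), -7))² = (-34 + 2*(-7))² = (-34 - 14)² = (-48)² = 2304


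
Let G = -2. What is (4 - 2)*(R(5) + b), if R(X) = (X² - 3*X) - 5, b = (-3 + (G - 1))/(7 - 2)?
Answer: 38/5 ≈ 7.6000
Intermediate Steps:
b = -6/5 (b = (-3 + (-2 - 1))/(7 - 2) = (-3 - 3)/5 = -6*⅕ = -6/5 ≈ -1.2000)
R(X) = -5 + X² - 3*X
(4 - 2)*(R(5) + b) = (4 - 2)*((-5 + 5² - 3*5) - 6/5) = 2*((-5 + 25 - 15) - 6/5) = 2*(5 - 6/5) = 2*(19/5) = 38/5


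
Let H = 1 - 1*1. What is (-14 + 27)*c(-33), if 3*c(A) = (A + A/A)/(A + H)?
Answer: 416/99 ≈ 4.2020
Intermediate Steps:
H = 0 (H = 1 - 1 = 0)
c(A) = (1 + A)/(3*A) (c(A) = ((A + A/A)/(A + 0))/3 = ((A + 1)/A)/3 = ((1 + A)/A)/3 = (1 + A)/(3*A))
(-14 + 27)*c(-33) = (-14 + 27)*((⅓)*(1 - 33)/(-33)) = 13*((⅓)*(-1/33)*(-32)) = 13*(32/99) = 416/99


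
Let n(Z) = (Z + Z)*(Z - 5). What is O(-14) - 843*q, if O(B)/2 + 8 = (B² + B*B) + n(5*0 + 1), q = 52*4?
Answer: -174592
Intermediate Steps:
q = 208
n(Z) = 2*Z*(-5 + Z) (n(Z) = (2*Z)*(-5 + Z) = 2*Z*(-5 + Z))
O(B) = -32 + 4*B² (O(B) = -16 + 2*((B² + B*B) + 2*(5*0 + 1)*(-5 + (5*0 + 1))) = -16 + 2*((B² + B²) + 2*(0 + 1)*(-5 + (0 + 1))) = -16 + 2*(2*B² + 2*1*(-5 + 1)) = -16 + 2*(2*B² + 2*1*(-4)) = -16 + 2*(2*B² - 8) = -16 + 2*(-8 + 2*B²) = -16 + (-16 + 4*B²) = -32 + 4*B²)
O(-14) - 843*q = (-32 + 4*(-14)²) - 843*208 = (-32 + 4*196) - 175344 = (-32 + 784) - 175344 = 752 - 175344 = -174592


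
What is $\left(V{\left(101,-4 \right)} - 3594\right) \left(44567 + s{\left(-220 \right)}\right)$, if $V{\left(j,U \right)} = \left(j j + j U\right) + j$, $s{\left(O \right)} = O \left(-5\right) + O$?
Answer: $286497888$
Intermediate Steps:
$s{\left(O \right)} = - 4 O$ ($s{\left(O \right)} = - 5 O + O = - 4 O$)
$V{\left(j,U \right)} = j + j^{2} + U j$ ($V{\left(j,U \right)} = \left(j^{2} + U j\right) + j = j + j^{2} + U j$)
$\left(V{\left(101,-4 \right)} - 3594\right) \left(44567 + s{\left(-220 \right)}\right) = \left(101 \left(1 - 4 + 101\right) - 3594\right) \left(44567 - -880\right) = \left(101 \cdot 98 - 3594\right) \left(44567 + 880\right) = \left(9898 - 3594\right) 45447 = 6304 \cdot 45447 = 286497888$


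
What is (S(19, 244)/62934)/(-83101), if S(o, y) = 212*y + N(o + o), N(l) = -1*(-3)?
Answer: -3043/307639902 ≈ -9.8914e-6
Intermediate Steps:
N(l) = 3
S(o, y) = 3 + 212*y (S(o, y) = 212*y + 3 = 3 + 212*y)
(S(19, 244)/62934)/(-83101) = ((3 + 212*244)/62934)/(-83101) = ((3 + 51728)*(1/62934))*(-1/83101) = (51731*(1/62934))*(-1/83101) = (3043/3702)*(-1/83101) = -3043/307639902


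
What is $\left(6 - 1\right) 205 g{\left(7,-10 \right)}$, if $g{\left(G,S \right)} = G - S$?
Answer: $17425$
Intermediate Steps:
$\left(6 - 1\right) 205 g{\left(7,-10 \right)} = \left(6 - 1\right) 205 \left(7 - -10\right) = 5 \cdot 205 \left(7 + 10\right) = 5 \cdot 205 \cdot 17 = 5 \cdot 3485 = 17425$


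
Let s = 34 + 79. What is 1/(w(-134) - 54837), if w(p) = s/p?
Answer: -134/7348271 ≈ -1.8236e-5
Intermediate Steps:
s = 113
w(p) = 113/p
1/(w(-134) - 54837) = 1/(113/(-134) - 54837) = 1/(113*(-1/134) - 54837) = 1/(-113/134 - 54837) = 1/(-7348271/134) = -134/7348271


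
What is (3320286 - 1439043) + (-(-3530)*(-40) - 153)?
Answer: 1739890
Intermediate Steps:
(3320286 - 1439043) + (-(-3530)*(-40) - 153) = 1881243 + (-706*200 - 153) = 1881243 + (-141200 - 153) = 1881243 - 141353 = 1739890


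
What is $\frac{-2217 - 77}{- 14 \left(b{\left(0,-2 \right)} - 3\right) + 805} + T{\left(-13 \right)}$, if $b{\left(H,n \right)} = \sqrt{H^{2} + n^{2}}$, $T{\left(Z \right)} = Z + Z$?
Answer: $- \frac{23588}{819} \approx -28.801$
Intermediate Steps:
$T{\left(Z \right)} = 2 Z$
$\frac{-2217 - 77}{- 14 \left(b{\left(0,-2 \right)} - 3\right) + 805} + T{\left(-13 \right)} = \frac{-2217 - 77}{- 14 \left(\sqrt{0^{2} + \left(-2\right)^{2}} - 3\right) + 805} + 2 \left(-13\right) = - \frac{2294}{- 14 \left(\sqrt{0 + 4} - 3\right) + 805} - 26 = - \frac{2294}{- 14 \left(\sqrt{4} - 3\right) + 805} - 26 = - \frac{2294}{- 14 \left(2 - 3\right) + 805} - 26 = - \frac{2294}{\left(-14\right) \left(-1\right) + 805} - 26 = - \frac{2294}{14 + 805} - 26 = - \frac{2294}{819} - 26 = - \frac{23588}{819}$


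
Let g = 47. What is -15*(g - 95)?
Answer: 720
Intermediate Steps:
-15*(g - 95) = -15*(47 - 95) = -15*(-48) = 720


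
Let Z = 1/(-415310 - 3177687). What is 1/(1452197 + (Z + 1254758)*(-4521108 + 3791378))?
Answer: -3592997/3289866992692759841 ≈ -1.0921e-12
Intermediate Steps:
Z = -1/3592997 (Z = 1/(-3592997) = -1/3592997 ≈ -2.7832e-7)
1/(1452197 + (Z + 1254758)*(-4521108 + 3791378)) = 1/(1452197 + (-1/3592997 + 1254758)*(-4521108 + 3791378)) = 1/(1452197 + (4508341729725/3592997)*(-729730)) = 1/(1452197 - 3289872210432224250/3592997) = 1/(-3289866992692759841/3592997) = -3592997/3289866992692759841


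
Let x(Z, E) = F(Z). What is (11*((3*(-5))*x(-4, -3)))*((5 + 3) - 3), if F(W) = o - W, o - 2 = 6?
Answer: -9900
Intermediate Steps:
o = 8 (o = 2 + 6 = 8)
F(W) = 8 - W
x(Z, E) = 8 - Z
(11*((3*(-5))*x(-4, -3)))*((5 + 3) - 3) = (11*((3*(-5))*(8 - 1*(-4))))*((5 + 3) - 3) = (11*(-15*(8 + 4)))*(8 - 3) = (11*(-15*12))*5 = (11*(-180))*5 = -1980*5 = -9900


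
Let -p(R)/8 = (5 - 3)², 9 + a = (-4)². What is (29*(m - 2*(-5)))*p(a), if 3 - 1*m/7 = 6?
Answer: 10208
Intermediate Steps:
m = -21 (m = 21 - 7*6 = 21 - 42 = -21)
a = 7 (a = -9 + (-4)² = -9 + 16 = 7)
p(R) = -32 (p(R) = -8*(5 - 3)² = -8*2² = -8*4 = -32)
(29*(m - 2*(-5)))*p(a) = (29*(-21 - 2*(-5)))*(-32) = (29*(-21 + 10))*(-32) = (29*(-11))*(-32) = -319*(-32) = 10208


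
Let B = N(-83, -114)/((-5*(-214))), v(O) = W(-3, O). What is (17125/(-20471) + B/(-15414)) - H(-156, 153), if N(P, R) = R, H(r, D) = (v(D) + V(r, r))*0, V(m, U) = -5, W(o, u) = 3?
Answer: -47073324801/56271298930 ≈ -0.83654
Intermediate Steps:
v(O) = 3
H(r, D) = 0 (H(r, D) = (3 - 5)*0 = -2*0 = 0)
B = -57/535 (B = -114/((-5*(-214))) = -114/1070 = -114*1/1070 = -57/535 ≈ -0.10654)
(17125/(-20471) + B/(-15414)) - H(-156, 153) = (17125/(-20471) - 57/535/(-15414)) - 1*0 = (17125*(-1/20471) - 57/535*(-1/15414)) + 0 = (-17125/20471 + 19/2748830) + 0 = -47073324801/56271298930 + 0 = -47073324801/56271298930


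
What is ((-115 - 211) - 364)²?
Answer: 476100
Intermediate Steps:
((-115 - 211) - 364)² = (-326 - 364)² = (-690)² = 476100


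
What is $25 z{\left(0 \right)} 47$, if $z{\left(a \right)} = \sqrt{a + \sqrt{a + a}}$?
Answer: $0$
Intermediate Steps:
$z{\left(a \right)} = \sqrt{a + \sqrt{2} \sqrt{a}}$ ($z{\left(a \right)} = \sqrt{a + \sqrt{2 a}} = \sqrt{a + \sqrt{2} \sqrt{a}}$)
$25 z{\left(0 \right)} 47 = 25 \sqrt{0 + \sqrt{2} \sqrt{0}} \cdot 47 = 25 \sqrt{0 + \sqrt{2} \cdot 0} \cdot 47 = 25 \sqrt{0 + 0} \cdot 47 = 25 \sqrt{0} \cdot 47 = 25 \cdot 0 \cdot 47 = 0 \cdot 47 = 0$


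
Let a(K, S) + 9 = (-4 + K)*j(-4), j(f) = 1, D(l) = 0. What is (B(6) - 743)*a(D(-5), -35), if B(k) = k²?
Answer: 9191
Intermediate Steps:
a(K, S) = -13 + K (a(K, S) = -9 + (-4 + K)*1 = -9 + (-4 + K) = -13 + K)
(B(6) - 743)*a(D(-5), -35) = (6² - 743)*(-13 + 0) = (36 - 743)*(-13) = -707*(-13) = 9191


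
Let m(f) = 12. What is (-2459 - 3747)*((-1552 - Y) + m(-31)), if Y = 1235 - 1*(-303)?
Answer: 19102068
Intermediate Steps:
Y = 1538 (Y = 1235 + 303 = 1538)
(-2459 - 3747)*((-1552 - Y) + m(-31)) = (-2459 - 3747)*((-1552 - 1*1538) + 12) = -6206*((-1552 - 1538) + 12) = -6206*(-3090 + 12) = -6206*(-3078) = 19102068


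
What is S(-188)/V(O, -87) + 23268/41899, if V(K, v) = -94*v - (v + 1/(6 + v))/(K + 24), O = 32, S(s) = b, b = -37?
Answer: 107033494155/194319475493 ≈ 0.55081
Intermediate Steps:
S(s) = -37
V(K, v) = -94*v - (v + 1/(6 + v))/(24 + K)
S(-188)/V(O, -87) + 23268/41899 = -37*(144 + 6*32 + 24*(-87) + 32*(-87))/(-1 - 13542*(-87) - 2257*(-87)**2 - 564*32*(-87) - 94*32*(-87)**2) + 23268/41899 = -37*(144 + 192 - 2088 - 2784)/(-1 + 1178154 - 2257*7569 + 1570176 - 94*32*7569) + 23268*(1/41899) = -37*(-4536/(-1 + 1178154 - 17083233 + 1570176 - 22767552)) + 23268/41899 = -37/((-1/4536*(-37102456))) + 23268/41899 = -37/4637807/567 + 23268/41899 = -37*567/4637807 + 23268/41899 = -20979/4637807 + 23268/41899 = 107033494155/194319475493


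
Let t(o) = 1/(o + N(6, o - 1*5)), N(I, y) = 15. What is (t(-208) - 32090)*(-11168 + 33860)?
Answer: -140539974732/193 ≈ -7.2819e+8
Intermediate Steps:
t(o) = 1/(15 + o) (t(o) = 1/(o + 15) = 1/(15 + o))
(t(-208) - 32090)*(-11168 + 33860) = (1/(15 - 208) - 32090)*(-11168 + 33860) = (1/(-193) - 32090)*22692 = (-1/193 - 32090)*22692 = -6193371/193*22692 = -140539974732/193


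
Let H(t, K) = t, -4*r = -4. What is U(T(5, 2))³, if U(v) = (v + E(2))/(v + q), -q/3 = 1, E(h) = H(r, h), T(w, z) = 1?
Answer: -1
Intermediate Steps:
r = 1 (r = -¼*(-4) = 1)
E(h) = 1
q = -3 (q = -3*1 = -3)
U(v) = (1 + v)/(-3 + v) (U(v) = (v + 1)/(v - 3) = (1 + v)/(-3 + v))
U(T(5, 2))³ = ((1 + 1)/(-3 + 1))³ = (2/(-2))³ = (-½*2)³ = (-1)³ = -1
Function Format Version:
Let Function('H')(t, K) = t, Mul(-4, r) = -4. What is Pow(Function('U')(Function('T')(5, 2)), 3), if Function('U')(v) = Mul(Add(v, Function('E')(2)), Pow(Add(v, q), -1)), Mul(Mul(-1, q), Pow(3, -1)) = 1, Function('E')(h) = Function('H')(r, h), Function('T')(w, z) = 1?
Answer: -1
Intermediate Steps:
r = 1 (r = Mul(Rational(-1, 4), -4) = 1)
Function('E')(h) = 1
q = -3 (q = Mul(-3, 1) = -3)
Function('U')(v) = Mul(Pow(Add(-3, v), -1), Add(1, v)) (Function('U')(v) = Mul(Add(v, 1), Pow(Add(v, -3), -1)) = Mul(Add(1, v), Pow(Add(-3, v), -1)) = Mul(Pow(Add(-3, v), -1), Add(1, v)))
Pow(Function('U')(Function('T')(5, 2)), 3) = Pow(Mul(Pow(Add(-3, 1), -1), Add(1, 1)), 3) = Pow(Mul(Pow(-2, -1), 2), 3) = Pow(Mul(Rational(-1, 2), 2), 3) = Pow(-1, 3) = -1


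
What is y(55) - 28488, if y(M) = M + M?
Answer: -28378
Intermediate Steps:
y(M) = 2*M
y(55) - 28488 = 2*55 - 28488 = 110 - 28488 = -28378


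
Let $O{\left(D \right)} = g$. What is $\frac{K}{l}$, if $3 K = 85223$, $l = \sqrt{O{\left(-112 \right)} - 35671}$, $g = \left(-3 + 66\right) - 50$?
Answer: $- \frac{85223 i \sqrt{3962}}{35658} \approx - 150.44 i$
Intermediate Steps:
$g = 13$ ($g = 63 - 50 = 13$)
$O{\left(D \right)} = 13$
$l = 3 i \sqrt{3962}$ ($l = \sqrt{13 - 35671} = \sqrt{-35658} = 3 i \sqrt{3962} \approx 188.83 i$)
$K = \frac{85223}{3}$ ($K = \frac{1}{3} \cdot 85223 = \frac{85223}{3} \approx 28408.0$)
$\frac{K}{l} = \frac{85223}{3 \cdot 3 i \sqrt{3962}} = \frac{85223 \left(- \frac{i \sqrt{3962}}{11886}\right)}{3} = - \frac{85223 i \sqrt{3962}}{35658}$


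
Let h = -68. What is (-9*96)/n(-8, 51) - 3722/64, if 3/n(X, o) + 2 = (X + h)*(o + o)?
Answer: 71459003/32 ≈ 2.2331e+6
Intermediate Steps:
n(X, o) = 3/(-2 + 2*o*(-68 + X)) (n(X, o) = 3/(-2 + (X - 68)*(o + o)) = 3/(-2 + (-68 + X)*(2*o)) = 3/(-2 + 2*o*(-68 + X)))
(-9*96)/n(-8, 51) - 3722/64 = (-9*96)/((3/(2*(-1 - 68*51 - 8*51)))) - 3722/64 = -864/(3/(2*(-1 - 3468 - 408))) - 3722*1/64 = -864/((3/2)/(-3877)) - 1861/32 = -864/((3/2)*(-1/3877)) - 1861/32 = -864/(-3/7754) - 1861/32 = -864*(-7754/3) - 1861/32 = 2233152 - 1861/32 = 71459003/32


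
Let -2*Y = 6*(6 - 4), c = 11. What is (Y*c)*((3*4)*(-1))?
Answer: 792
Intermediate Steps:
Y = -6 (Y = -3*(6 - 4) = -3*2 = -1/2*12 = -6)
(Y*c)*((3*4)*(-1)) = (-6*11)*((3*4)*(-1)) = -792*(-1) = -66*(-12) = 792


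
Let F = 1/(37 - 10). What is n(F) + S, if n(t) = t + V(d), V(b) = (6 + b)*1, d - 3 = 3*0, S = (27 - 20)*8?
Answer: 1756/27 ≈ 65.037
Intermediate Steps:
F = 1/27 ≈ 0.037037
S = 56 (S = 7*8 = 56)
d = 3 (d = 3 + 3*0 = 3 + 0 = 3)
V(b) = 6 + b
n(t) = 9 + t (n(t) = t + (6 + 3) = t + 9 = 9 + t)
n(F) + S = (9 + 1/27) + 56 = 244/27 + 56 = 1756/27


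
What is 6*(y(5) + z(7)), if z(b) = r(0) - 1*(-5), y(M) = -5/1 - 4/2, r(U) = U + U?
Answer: -12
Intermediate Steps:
r(U) = 2*U
y(M) = -7 (y(M) = -5*1 - 4*½ = -5 - 2 = -7)
z(b) = 5 (z(b) = 2*0 - 1*(-5) = 0 + 5 = 5)
6*(y(5) + z(7)) = 6*(-7 + 5) = 6*(-2) = -12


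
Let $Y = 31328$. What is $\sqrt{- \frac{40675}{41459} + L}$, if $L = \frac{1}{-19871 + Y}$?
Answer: $\frac{4 i \sqrt{1537046758865057}}{158331921} \approx 0.99046 i$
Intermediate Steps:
$L = \frac{1}{11457}$ ($L = \frac{1}{-19871 + 31328} = \frac{1}{11457} \approx 8.7283 \cdot 10^{-5}$)
$\sqrt{- \frac{40675}{41459} + L} = \sqrt{- \frac{40675}{41459} + \frac{1}{11457}} = \sqrt{- \frac{465972016}{474995763}} = \frac{4 i \sqrt{1537046758865057}}{158331921}$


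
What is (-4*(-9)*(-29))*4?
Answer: -4176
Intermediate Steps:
(-4*(-9)*(-29))*4 = (36*(-29))*4 = -1044*4 = -4176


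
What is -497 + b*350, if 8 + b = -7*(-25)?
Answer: 57953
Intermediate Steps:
b = 167 (b = -8 - 7*(-25) = -8 + 175 = 167)
-497 + b*350 = -497 + 167*350 = -497 + 58450 = 57953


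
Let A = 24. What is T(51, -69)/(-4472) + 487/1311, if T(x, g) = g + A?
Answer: 2236859/5862792 ≈ 0.38153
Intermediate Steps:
T(x, g) = 24 + g (T(x, g) = g + 24 = 24 + g)
T(51, -69)/(-4472) + 487/1311 = (24 - 69)/(-4472) + 487/1311 = -45*(-1/4472) + 487*(1/1311) = 45/4472 + 487/1311 = 2236859/5862792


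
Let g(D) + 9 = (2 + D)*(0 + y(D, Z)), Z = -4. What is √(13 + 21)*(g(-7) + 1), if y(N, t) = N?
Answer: 27*√34 ≈ 157.44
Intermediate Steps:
g(D) = -9 + D*(2 + D) (g(D) = -9 + (2 + D)*(0 + D) = -9 + (2 + D)*D = -9 + D*(2 + D))
√(13 + 21)*(g(-7) + 1) = √(13 + 21)*((-9 + (-7)² + 2*(-7)) + 1) = √34*((-9 + 49 - 14) + 1) = √34*(26 + 1) = √34*27 = 27*√34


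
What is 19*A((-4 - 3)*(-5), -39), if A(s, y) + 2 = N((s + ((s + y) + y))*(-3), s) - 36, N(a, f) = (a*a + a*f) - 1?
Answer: 26163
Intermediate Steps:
N(a, f) = -1 + a**2 + a*f (N(a, f) = (a**2 + a*f) - 1 = -1 + a**2 + a*f)
A(s, y) = -39 + (-6*s - 6*y)**2 + s*(-6*s - 6*y) (A(s, y) = -2 + ((-1 + ((s + ((s + y) + y))*(-3))**2 + ((s + ((s + y) + y))*(-3))*s) - 36) = -2 + ((-1 + ((s + (s + 2*y))*(-3))**2 + ((s + (s + 2*y))*(-3))*s) - 36) = -2 + ((-1 + ((2*s + 2*y)*(-3))**2 + ((2*s + 2*y)*(-3))*s) - 36) = -2 + ((-1 + (-6*s - 6*y)**2 + (-6*s - 6*y)*s) - 36) = -2 + ((-1 + (-6*s - 6*y)**2 + s*(-6*s - 6*y)) - 36) = -2 + (-37 + (-6*s - 6*y)**2 + s*(-6*s - 6*y)) = -39 + (-6*s - 6*y)**2 + s*(-6*s - 6*y))
19*A((-4 - 3)*(-5), -39) = 19*(-39 + 36*((-4 - 3)*(-5) - 39)**2 - 6*(-4 - 3)*(-5)*((-4 - 3)*(-5) - 39)) = 19*(-39 + 36*(-7*(-5) - 39)**2 - 6*(-7*(-5))*(-7*(-5) - 39)) = 19*(-39 + 36*(35 - 39)**2 - 6*35*(35 - 39)) = 19*(-39 + 36*(-4)**2 - 6*35*(-4)) = 19*(-39 + 36*16 + 840) = 19*(-39 + 576 + 840) = 19*1377 = 26163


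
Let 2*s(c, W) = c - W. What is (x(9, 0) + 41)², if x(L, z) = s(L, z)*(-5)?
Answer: 1369/4 ≈ 342.25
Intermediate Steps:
s(c, W) = c/2 - W/2 (s(c, W) = (c - W)/2 = c/2 - W/2)
x(L, z) = -5*L/2 + 5*z/2 (x(L, z) = (L/2 - z/2)*(-5) = -5*L/2 + 5*z/2)
(x(9, 0) + 41)² = ((-5/2*9 + (5/2)*0) + 41)² = ((-45/2 + 0) + 41)² = (-45/2 + 41)² = (37/2)² = 1369/4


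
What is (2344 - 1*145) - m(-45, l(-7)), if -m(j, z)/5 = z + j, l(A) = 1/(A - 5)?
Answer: 23683/12 ≈ 1973.6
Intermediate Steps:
l(A) = 1/(-5 + A)
m(j, z) = -5*j - 5*z (m(j, z) = -5*(z + j) = -5*(j + z) = -5*j - 5*z)
(2344 - 1*145) - m(-45, l(-7)) = (2344 - 1*145) - (-5*(-45) - 5/(-5 - 7)) = (2344 - 145) - (225 - 5/(-12)) = 2199 - (225 - 5*(-1/12)) = 2199 - (225 + 5/12) = 2199 - 1*2705/12 = 2199 - 2705/12 = 23683/12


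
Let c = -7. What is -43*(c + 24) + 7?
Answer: -724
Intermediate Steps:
-43*(c + 24) + 7 = -43*(-7 + 24) + 7 = -43*17 + 7 = -731 + 7 = -724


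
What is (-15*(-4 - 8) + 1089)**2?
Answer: 1610361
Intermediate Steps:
(-15*(-4 - 8) + 1089)**2 = (-15*(-12) + 1089)**2 = (180 + 1089)**2 = 1269**2 = 1610361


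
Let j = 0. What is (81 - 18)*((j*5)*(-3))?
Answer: 0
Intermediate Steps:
(81 - 18)*((j*5)*(-3)) = (81 - 18)*((0*5)*(-3)) = 63*(0*(-3)) = 63*0 = 0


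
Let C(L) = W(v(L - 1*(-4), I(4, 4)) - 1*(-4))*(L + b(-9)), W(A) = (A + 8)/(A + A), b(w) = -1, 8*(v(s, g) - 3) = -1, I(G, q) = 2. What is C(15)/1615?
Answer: 49/5225 ≈ 0.0093780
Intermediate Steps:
v(s, g) = 23/8 (v(s, g) = 3 + (⅛)*(-1) = 3 - ⅛ = 23/8)
W(A) = (8 + A)/(2*A) (W(A) = (8 + A)/((2*A)) = (8 + A)*(1/(2*A)) = (8 + A)/(2*A))
C(L) = -119/110 + 119*L/110 (C(L) = ((8 + (23/8 - 1*(-4)))/(2*(23/8 - 1*(-4))))*(L - 1) = ((8 + (23/8 + 4))/(2*(23/8 + 4)))*(-1 + L) = ((8 + 55/8)/(2*(55/8)))*(-1 + L) = ((½)*(8/55)*(119/8))*(-1 + L) = 119*(-1 + L)/110 = -119/110 + 119*L/110)
C(15)/1615 = (-119/110 + (119/110)*15)/1615 = (-119/110 + 357/22)*(1/1615) = (833/55)*(1/1615) = 49/5225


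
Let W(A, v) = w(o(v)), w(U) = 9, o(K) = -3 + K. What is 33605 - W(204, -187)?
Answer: 33596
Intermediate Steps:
W(A, v) = 9
33605 - W(204, -187) = 33605 - 1*9 = 33605 - 9 = 33596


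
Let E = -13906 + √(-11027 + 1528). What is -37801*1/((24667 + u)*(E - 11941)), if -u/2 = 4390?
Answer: 977042447/10613737837396 + 37801*I*√9499/10613737837396 ≈ 9.2054e-5 + 3.4712e-7*I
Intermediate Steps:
u = -8780 (u = -2*4390 = -8780)
E = -13906 + I*√9499 (E = -13906 + √(-9499) = -13906 + I*√9499 ≈ -13906.0 + 97.463*I)
-37801*1/((24667 + u)*(E - 11941)) = -37801*1/((24667 - 8780)*((-13906 + I*√9499) - 11941)) = -37801*1/(15887*(-25847 + I*√9499)) = -37801/(-410631289 + 15887*I*√9499)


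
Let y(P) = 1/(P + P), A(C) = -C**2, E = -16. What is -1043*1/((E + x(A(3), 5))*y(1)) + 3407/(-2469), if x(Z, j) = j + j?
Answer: 284994/823 ≈ 346.29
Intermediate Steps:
x(Z, j) = 2*j
y(P) = 1/(2*P)
-1043*1/((E + x(A(3), 5))*y(1)) + 3407/(-2469) = -1043*2/(-16 + 2*5) + 3407/(-2469) = -1043*2/(-16 + 10) + 3407*(-1/2469) = -1043/((-6*1/2)) - 3407/2469 = -1043/(-3) - 3407/2469 = -1043*(-1/3) - 3407/2469 = 1043/3 - 3407/2469 = 284994/823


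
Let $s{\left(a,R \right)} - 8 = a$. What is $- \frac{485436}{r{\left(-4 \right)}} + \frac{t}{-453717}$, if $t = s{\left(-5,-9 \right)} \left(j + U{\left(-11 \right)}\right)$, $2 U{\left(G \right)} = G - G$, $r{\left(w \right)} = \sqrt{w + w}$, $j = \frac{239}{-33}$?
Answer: $\frac{239}{4990887} + 121359 i \sqrt{2} \approx 4.7887 \cdot 10^{-5} + 1.7163 \cdot 10^{5} i$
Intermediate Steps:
$s{\left(a,R \right)} = 8 + a$
$j = - \frac{239}{33}$ ($j = 239 \left(- \frac{1}{33}\right) = - \frac{239}{33} \approx -7.2424$)
$r{\left(w \right)} = \sqrt{2} \sqrt{w}$ ($r{\left(w \right)} = \sqrt{2 w} = \sqrt{2} \sqrt{w}$)
$U{\left(G \right)} = 0$ ($U{\left(G \right)} = \frac{G - G}{2} = \frac{1}{2} \cdot 0 = 0$)
$t = - \frac{239}{11}$ ($t = \left(8 - 5\right) \left(- \frac{239}{33} + 0\right) = 3 \left(- \frac{239}{33}\right) = - \frac{239}{11} \approx -21.727$)
$- \frac{485436}{r{\left(-4 \right)}} + \frac{t}{-453717} = - \frac{485436}{\sqrt{2} \sqrt{-4}} - \frac{239}{11 \left(-453717\right)} = - \frac{485436}{\sqrt{2} \cdot 2 i} - - \frac{239}{4990887} = - \frac{485436}{2 i \sqrt{2}} + \frac{239}{4990887} = - 485436 \left(- \frac{i \sqrt{2}}{4}\right) + \frac{239}{4990887} = 121359 i \sqrt{2} + \frac{239}{4990887} = \frac{239}{4990887} + 121359 i \sqrt{2}$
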